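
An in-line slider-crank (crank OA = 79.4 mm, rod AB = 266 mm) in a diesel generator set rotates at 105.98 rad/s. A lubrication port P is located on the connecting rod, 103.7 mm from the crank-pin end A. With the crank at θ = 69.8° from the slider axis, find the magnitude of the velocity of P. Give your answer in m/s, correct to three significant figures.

ω = 106 rad/s.  Crank-pin speed |V_A| = rω = 8.4148 m/s, perpendicular to OA.
Rod angle: sinφ = −(r/L) sinθ ⇒ φ = -16.268°; ω_rod = −rω cosθ/√(L²−r²sin²θ) = -11.379 rad/s.
V_P = V_A + ω_rod × AP, with AP = 0.1037 m along the rod.
Components: V_Px = −rω sinθ − a·ω_rod·sinφ = -8.2278 m/s;  V_Py = rω cosθ + a·ω_rod·cosφ = +1.7729 m/s.
|V_P| = √(V_Px² + V_Py²) = 8.4166 m/s.

8.42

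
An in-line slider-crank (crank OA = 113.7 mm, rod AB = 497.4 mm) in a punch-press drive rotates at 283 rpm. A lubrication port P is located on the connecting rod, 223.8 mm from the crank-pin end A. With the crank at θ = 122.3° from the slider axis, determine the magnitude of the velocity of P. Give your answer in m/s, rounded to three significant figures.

2.87

ω = 29.64 rad/s.  Crank-pin speed |V_A| = rω = 3.3696 m/s, perpendicular to OA.
Rod angle: sinφ = −(r/L) sinθ ⇒ φ = -11.141°; ω_rod = −rω cosθ/√(L²−r²sin²θ) = +3.6894 rad/s.
V_P = V_A + ω_rod × AP, with AP = 0.2238 m along the rod.
Components: V_Px = −rω sinθ − a·ω_rod·sinφ = -2.6886 m/s;  V_Py = rω cosθ + a·ω_rod·cosφ = -0.99041 m/s.
|V_P| = √(V_Px² + V_Py²) = 2.8653 m/s.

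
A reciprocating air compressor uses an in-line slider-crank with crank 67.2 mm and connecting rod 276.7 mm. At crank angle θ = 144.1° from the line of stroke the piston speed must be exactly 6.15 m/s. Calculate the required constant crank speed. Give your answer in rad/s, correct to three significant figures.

195

For an in-line slider-crank, |v_piston| = rω|sinθ|·[1 + r cosθ/√(L² − r² sin²θ)].
With r = 0.0672 m, L = 0.2767 m, θ = 144.1°: the bracketed kinematic factor |dx/dθ| = 0.031572 m.
ω = v/|dx/dθ| = 6.15/0.031572 = 194.79 rad/s.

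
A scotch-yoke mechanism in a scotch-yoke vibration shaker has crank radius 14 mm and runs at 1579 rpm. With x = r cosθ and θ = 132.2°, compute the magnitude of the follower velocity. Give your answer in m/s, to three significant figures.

1.71

ω = 165.4 rad/s (from 1579 rpm).
x = r cosθ ⇒ ẋ = −rω sinθ.
|v| = rω|sinθ| = 0.014·165.4·|sin 132.2°| = 1.7149 m/s.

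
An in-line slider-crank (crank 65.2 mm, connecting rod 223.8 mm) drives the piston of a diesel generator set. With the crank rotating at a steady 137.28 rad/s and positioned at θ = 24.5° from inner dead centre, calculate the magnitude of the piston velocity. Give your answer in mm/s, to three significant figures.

ω = 137.3 rad/s
For an in-line slider-crank, x = r cosθ + √(L² − r² sin²θ), so v = −rω sinθ·[1 + r cosθ/√(L² − r² sin²θ)].
With r = 0.0652 m, L = 0.2238 m, θ = 24.5°: √(L² − r² sin²θ) = 0.22216 m.
v = −0.0652·137.3·0.41469·[1 + 0.0652·0.90996/0.22216] = -4.703 m/s.
|v| = 4.703 m/s = 4703 mm/s.

4700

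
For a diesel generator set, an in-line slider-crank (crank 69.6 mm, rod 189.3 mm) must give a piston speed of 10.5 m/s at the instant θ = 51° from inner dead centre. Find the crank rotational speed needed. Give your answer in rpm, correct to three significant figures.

1490

For an in-line slider-crank, |v_piston| = rω|sinθ|·[1 + r cosθ/√(L² − r² sin²θ)].
With r = 0.0696 m, L = 0.1893 m, θ = 51°: the bracketed kinematic factor |dx/dθ| = 0.067149 m.
ω = v/|dx/dθ| = 10.5/0.067149 = 156.37 rad/s.
N = 60ω/(2π) = 1493.2 rpm.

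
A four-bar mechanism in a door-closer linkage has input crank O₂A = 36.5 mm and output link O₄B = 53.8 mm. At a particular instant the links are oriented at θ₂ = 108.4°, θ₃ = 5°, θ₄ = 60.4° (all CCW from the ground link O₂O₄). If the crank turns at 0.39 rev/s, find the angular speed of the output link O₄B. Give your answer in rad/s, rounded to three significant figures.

1.96

ω₂ = 2.45 rad/s (from 0.39 rev/s).
Differentiating the loop-closure r₂e^{iθ₂}+r₃e^{iθ₃}=r₁+r₄e^{iθ₄} gives r₂ω₂e^{iθ₂}+r₃ω₃e^{iθ₃}=r₄ω₄e^{iθ₄}.
Eliminating the other unknown: ω₄ = r₂ω₂ sin(θ₂−θ₃) / [r₄ sin(θ₄−θ₃)].
Numerator sine = +0.97278; denominator sine = +0.82314.
Result = 0.0365·2.45·(+0.97278) / (0.0538·(+0.82314)) = +1.9647 rad/s; magnitude 1.9647 rad/s.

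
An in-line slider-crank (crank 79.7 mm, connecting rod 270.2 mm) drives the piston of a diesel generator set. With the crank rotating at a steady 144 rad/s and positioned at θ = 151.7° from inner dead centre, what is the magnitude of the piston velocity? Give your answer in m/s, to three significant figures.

4.01

ω = 144 rad/s
For an in-line slider-crank, x = r cosθ + √(L² − r² sin²θ), so v = −rω sinθ·[1 + r cosθ/√(L² − r² sin²θ)].
With r = 0.0797 m, L = 0.2702 m, θ = 151.7°: √(L² − r² sin²θ) = 0.26755 m.
v = −0.0797·144·0.47409·[1 + 0.0797·-0.88048/0.26755] = -4.0139 m/s.
|v| = 4.0139 m/s.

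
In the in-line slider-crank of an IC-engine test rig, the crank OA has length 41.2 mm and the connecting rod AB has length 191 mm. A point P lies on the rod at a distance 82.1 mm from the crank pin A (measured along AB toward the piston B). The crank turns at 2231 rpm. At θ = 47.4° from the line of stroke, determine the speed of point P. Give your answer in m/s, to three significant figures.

8.40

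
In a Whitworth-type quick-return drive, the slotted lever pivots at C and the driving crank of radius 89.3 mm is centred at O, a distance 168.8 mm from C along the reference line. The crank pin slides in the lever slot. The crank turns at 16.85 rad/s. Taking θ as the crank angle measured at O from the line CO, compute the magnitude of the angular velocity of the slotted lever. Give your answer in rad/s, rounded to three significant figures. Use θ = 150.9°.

ω = 16.85 rad/s
Crank pin A relative to C: A = (d + r cosθ, r sinθ); lever angle φ = atan2(r sinθ, d + r cosθ).
Differentiating tanφ: φ̇ = rω(d cosθ + r)/(d² + r² + 2dr cosθ).
d² + r² + 2dr cosθ = |CA|² = 0.0101257 m²;  d cosθ + r = -0.058193 m.
|ω_lever| = |0.0893·16.85·-0.058193| / 0.0101257 = 8.6476 rad/s.

8.65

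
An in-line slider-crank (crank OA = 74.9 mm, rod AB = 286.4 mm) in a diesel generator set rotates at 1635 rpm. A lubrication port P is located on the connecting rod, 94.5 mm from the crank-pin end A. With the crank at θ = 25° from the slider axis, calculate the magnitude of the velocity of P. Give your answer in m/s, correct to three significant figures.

ω = 171.2 rad/s.  Crank-pin speed |V_A| = rω = 12.824 m/s, perpendicular to OA.
Rod angle: sinφ = −(r/L) sinθ ⇒ φ = -6.346°; ω_rod = −rω cosθ/√(L²−r²sin²θ) = -40.832 rad/s.
V_P = V_A + ω_rod × AP, with AP = 0.0945 m along the rod.
Components: V_Px = −rω sinθ − a·ω_rod·sinφ = -5.8462 m/s;  V_Py = rω cosθ + a·ω_rod·cosφ = +7.7876 m/s.
|V_P| = √(V_Px² + V_Py²) = 9.7378 m/s.

9.74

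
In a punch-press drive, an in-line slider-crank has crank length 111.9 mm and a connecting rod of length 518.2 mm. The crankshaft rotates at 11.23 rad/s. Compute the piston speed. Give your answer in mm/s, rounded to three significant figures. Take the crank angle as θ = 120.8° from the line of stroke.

ω = 11.23 rad/s
For an in-line slider-crank, x = r cosθ + √(L² − r² sin²θ), so v = −rω sinθ·[1 + r cosθ/√(L² − r² sin²θ)].
With r = 0.1119 m, L = 0.5182 m, θ = 120.8°: √(L² − r² sin²θ) = 0.50921 m.
v = −0.1119·11.23·0.85896·[1 + 0.1119·-0.51204/0.50921] = -0.95794 m/s.
|v| = 0.95794 m/s = 957.94 mm/s.

958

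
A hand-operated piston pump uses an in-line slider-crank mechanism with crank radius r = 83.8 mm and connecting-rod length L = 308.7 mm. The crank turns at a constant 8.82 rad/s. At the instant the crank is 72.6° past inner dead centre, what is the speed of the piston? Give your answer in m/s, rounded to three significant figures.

ω = 8.82 rad/s
For an in-line slider-crank, x = r cosθ + √(L² − r² sin²θ), so v = −rω sinθ·[1 + r cosθ/√(L² − r² sin²θ)].
With r = 0.0838 m, L = 0.3087 m, θ = 72.6°: √(L² − r² sin²θ) = 0.29816 m.
v = −0.0838·8.82·0.95424·[1 + 0.0838·0.29904/0.29816] = -0.76457 m/s.
|v| = 0.76457 m/s.

0.765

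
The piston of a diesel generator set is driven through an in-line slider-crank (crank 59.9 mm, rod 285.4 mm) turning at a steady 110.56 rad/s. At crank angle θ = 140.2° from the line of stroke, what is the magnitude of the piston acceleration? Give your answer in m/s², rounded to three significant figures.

533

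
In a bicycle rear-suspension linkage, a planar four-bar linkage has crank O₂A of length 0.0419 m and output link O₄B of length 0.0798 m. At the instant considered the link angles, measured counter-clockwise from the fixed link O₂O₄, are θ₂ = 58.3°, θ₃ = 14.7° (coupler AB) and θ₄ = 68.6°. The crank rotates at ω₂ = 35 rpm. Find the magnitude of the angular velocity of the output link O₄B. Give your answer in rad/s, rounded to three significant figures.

ω₂ = 3.665 rad/s (from 35 rpm).
Differentiating the loop-closure r₂e^{iθ₂}+r₃e^{iθ₃}=r₁+r₄e^{iθ₄} gives r₂ω₂e^{iθ₂}+r₃ω₃e^{iθ₃}=r₄ω₄e^{iθ₄}.
Eliminating the other unknown: ω₄ = r₂ω₂ sin(θ₂−θ₃) / [r₄ sin(θ₄−θ₃)].
Numerator sine = +0.68962; denominator sine = +0.80799.
Result = 0.0419·3.665·(+0.68962) / (0.0798·(+0.80799)) = +1.6425 rad/s; magnitude 1.6425 rad/s.

1.64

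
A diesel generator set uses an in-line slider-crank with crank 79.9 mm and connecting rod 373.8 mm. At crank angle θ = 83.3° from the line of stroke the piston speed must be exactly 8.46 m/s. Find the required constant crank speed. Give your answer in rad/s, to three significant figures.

104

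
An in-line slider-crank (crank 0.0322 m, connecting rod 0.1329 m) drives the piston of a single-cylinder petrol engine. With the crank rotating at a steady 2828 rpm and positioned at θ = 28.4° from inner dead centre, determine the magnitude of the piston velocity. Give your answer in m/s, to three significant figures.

ω = 2π·2828/60 = 296.1 rad/s
For an in-line slider-crank, x = r cosθ + √(L² − r² sin²θ), so v = −rω sinθ·[1 + r cosθ/√(L² − r² sin²θ)].
With r = 0.0322 m, L = 0.1329 m, θ = 28.4°: √(L² − r² sin²θ) = 0.13201 m.
v = −0.0322·296.1·0.47562·[1 + 0.0322·0.87965/0.13201] = -5.5087 m/s.
|v| = 5.5087 m/s.

5.51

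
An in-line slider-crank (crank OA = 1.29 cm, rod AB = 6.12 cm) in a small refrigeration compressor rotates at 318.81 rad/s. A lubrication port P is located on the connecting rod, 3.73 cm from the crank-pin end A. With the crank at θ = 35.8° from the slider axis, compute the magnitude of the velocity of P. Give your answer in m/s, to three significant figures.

ω = 318.8 rad/s.  Crank-pin speed |V_A| = rω = 4.1126 m/s, perpendicular to OA.
Rod angle: sinφ = −(r/L) sinθ ⇒ φ = -7.083°; ω_rod = −rω cosθ/√(L²−r²sin²θ) = -54.923 rad/s.
V_P = V_A + ω_rod × AP, with AP = 0.0373 m along the rod.
Components: V_Px = −rω sinθ − a·ω_rod·sinφ = -2.6583 m/s;  V_Py = rω cosθ + a·ω_rod·cosφ = +1.3026 m/s.
|V_P| = √(V_Px² + V_Py²) = 2.9603 m/s.

2.96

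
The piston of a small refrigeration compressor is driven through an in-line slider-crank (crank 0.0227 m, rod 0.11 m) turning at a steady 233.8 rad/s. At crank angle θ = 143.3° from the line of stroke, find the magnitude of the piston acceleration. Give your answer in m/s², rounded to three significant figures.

919

ω = 233.8 rad/s
x(θ) = r cosθ + √(L² − r² sin²θ); with ω constant, a = ω²·d²x/dθ².
d²x/dθ² = −r cosθ − r²(cos2θ)/√u − r⁴ sin²2θ/(4u^{3/2}),  u = L² − r² sin²θ = 0.011916 m².
Substituting r = 0.0227 m, L = 0.11 m, θ = 143.3°: d²x/dθ² = +0.016805 m.
a = ω²·d²x/dθ² = (233.8)²·(+0.016805) = +918.59 m/s²;  |a| = 918.59 m/s².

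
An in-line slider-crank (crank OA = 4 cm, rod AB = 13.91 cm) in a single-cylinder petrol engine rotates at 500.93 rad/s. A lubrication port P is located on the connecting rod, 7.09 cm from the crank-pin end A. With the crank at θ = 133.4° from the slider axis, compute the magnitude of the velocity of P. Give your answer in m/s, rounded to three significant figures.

ω = 500.9 rad/s.  Crank-pin speed |V_A| = rω = 20.037 m/s, perpendicular to OA.
Rod angle: sinφ = −(r/L) sinθ ⇒ φ = -12.060°; ω_rod = −rω cosθ/√(L²−r²sin²θ) = +101.21 rad/s.
V_P = V_A + ω_rod × AP, with AP = 0.0709 m along the rod.
Components: V_Px = −rω sinθ − a·ω_rod·sinφ = -13.059 m/s;  V_Py = rω cosθ + a·ω_rod·cosφ = -6.75 m/s.
|V_P| = √(V_Px² + V_Py²) = 14.701 m/s.

14.7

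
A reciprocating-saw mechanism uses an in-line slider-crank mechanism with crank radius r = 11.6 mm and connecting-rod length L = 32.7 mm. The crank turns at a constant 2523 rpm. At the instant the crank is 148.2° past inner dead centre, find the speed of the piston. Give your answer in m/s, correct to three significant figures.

1.12

ω = 2π·2523/60 = 264.2 rad/s
For an in-line slider-crank, x = r cosθ + √(L² − r² sin²θ), so v = −rω sinθ·[1 + r cosθ/√(L² − r² sin²θ)].
With r = 0.0116 m, L = 0.0327 m, θ = 148.2°: √(L² − r² sin²θ) = 0.032124 m.
v = −0.0116·264.2·0.52696·[1 + 0.0116·-0.84989/0.032124] = -1.1194 m/s.
|v| = 1.1194 m/s.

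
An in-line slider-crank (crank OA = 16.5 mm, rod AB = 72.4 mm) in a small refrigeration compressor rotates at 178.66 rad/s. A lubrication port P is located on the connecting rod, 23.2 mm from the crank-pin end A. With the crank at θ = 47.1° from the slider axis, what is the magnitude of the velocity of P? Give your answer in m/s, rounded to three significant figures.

ω = 178.7 rad/s.  Crank-pin speed |V_A| = rω = 2.9479 m/s, perpendicular to OA.
Rod angle: sinφ = −(r/L) sinθ ⇒ φ = -9.610°; ω_rod = −rω cosθ/√(L²−r²sin²θ) = -28.111 rad/s.
V_P = V_A + ω_rod × AP, with AP = 0.0232 m along the rod.
Components: V_Px = −rω sinθ − a·ω_rod·sinφ = -2.2683 m/s;  V_Py = rω cosθ + a·ω_rod·cosφ = +1.3637 m/s.
|V_P| = √(V_Px² + V_Py²) = 2.6467 m/s.

2.65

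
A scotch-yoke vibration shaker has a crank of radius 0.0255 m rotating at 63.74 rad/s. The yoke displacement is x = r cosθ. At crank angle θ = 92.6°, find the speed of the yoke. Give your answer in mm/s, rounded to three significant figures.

1620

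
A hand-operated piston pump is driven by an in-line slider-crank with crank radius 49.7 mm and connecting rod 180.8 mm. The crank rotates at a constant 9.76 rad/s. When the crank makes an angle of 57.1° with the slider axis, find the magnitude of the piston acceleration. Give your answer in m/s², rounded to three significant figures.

ω = 9.76 rad/s
x(θ) = r cosθ + √(L² − r² sin²θ); with ω constant, a = ω²·d²x/dθ².
d²x/dθ² = −r cosθ − r²(cos2θ)/√u − r⁴ sin²2θ/(4u^{3/2}),  u = L² − r² sin²θ = 0.0309473 m².
Substituting r = 0.0497 m, L = 0.1808 m, θ = 57.1°: d²x/dθ² = -0.021473 m.
a = ω²·d²x/dθ² = (9.76)²·(-0.021473) = -2.0455 m/s²;  |a| = 2.0455 m/s².

2.05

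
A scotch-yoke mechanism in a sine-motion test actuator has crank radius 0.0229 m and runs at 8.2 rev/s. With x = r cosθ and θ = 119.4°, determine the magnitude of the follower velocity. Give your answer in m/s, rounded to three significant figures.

ω = 51.52 rad/s (from 8.2 rev/s).
x = r cosθ ⇒ ẋ = −rω sinθ.
|v| = rω|sinθ| = 0.0229·51.52·|sin 119.4°| = 1.0279 m/s.

1.03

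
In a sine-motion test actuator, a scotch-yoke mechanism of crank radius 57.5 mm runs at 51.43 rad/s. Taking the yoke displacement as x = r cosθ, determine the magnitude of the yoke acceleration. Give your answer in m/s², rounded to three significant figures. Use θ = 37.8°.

ω = 51.43 rad/s
x = r cosθ ⇒ ẍ = −rω² cosθ (ω constant).
|a| = rω²|cosθ| = 0.0575·(51.43)²·|cos 37.8°| = 120.17 m/s².

120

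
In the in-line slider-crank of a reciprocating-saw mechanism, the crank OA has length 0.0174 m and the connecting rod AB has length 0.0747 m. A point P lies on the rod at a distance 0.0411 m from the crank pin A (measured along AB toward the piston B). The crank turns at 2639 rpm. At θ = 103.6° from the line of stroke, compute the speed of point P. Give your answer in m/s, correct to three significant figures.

ω = 276.4 rad/s.  Crank-pin speed |V_A| = rω = 4.8086 m/s, perpendicular to OA.
Rod angle: sinφ = −(r/L) sinθ ⇒ φ = -13.085°; ω_rod = −rω cosθ/√(L²−r²sin²θ) = +15.54 rad/s.
V_P = V_A + ω_rod × AP, with AP = 0.0411 m along the rod.
Components: V_Px = −rω sinθ − a·ω_rod·sinφ = -4.5292 m/s;  V_Py = rω cosθ + a·ω_rod·cosφ = -0.50859 m/s.
|V_P| = √(V_Px² + V_Py²) = 4.5576 m/s.

4.56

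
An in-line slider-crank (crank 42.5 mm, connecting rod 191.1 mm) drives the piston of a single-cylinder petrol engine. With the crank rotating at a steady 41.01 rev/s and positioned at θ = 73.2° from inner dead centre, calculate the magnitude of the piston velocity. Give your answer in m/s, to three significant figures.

11.2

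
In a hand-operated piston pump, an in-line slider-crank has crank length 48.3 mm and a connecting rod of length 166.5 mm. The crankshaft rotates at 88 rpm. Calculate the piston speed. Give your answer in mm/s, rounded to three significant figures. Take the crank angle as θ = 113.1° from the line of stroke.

ω = 2π·88/60 = 9.215 rad/s
For an in-line slider-crank, x = r cosθ + √(L² − r² sin²θ), so v = −rω sinθ·[1 + r cosθ/√(L² − r² sin²θ)].
With r = 0.0483 m, L = 0.1665 m, θ = 113.1°: √(L² − r² sin²θ) = 0.16046 m.
v = −0.0483·9.215·0.91982·[1 + 0.0483·-0.39234/0.16046] = -0.36106 m/s.
|v| = 0.36106 m/s = 361.06 mm/s.

361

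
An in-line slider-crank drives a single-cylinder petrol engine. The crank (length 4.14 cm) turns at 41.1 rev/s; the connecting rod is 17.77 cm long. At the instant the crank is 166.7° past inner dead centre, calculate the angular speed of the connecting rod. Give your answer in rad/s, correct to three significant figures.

58.6

ω = 258.2 rad/s (converted from 41.1 rev/s).
The rod makes angle φ with the slider axis where L sinφ = r sinθ; differentiating, L cosφ·φ̇ = r ω cosθ.
L cosφ = √(L² − r² sin²θ) = 0.17744 m.
|ω_rod| = r ω |cosθ| / √(L² − r² sin²θ) = 0.0414·258.2·0.97318/0.17744 = 58.634 rad/s.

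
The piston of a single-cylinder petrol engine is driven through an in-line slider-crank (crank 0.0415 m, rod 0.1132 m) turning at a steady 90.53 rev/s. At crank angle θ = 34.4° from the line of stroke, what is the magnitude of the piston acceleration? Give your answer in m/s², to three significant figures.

ω = 2π·90.5 = 568.8 rad/s
x(θ) = r cosθ + √(L² − r² sin²θ); with ω constant, a = ω²·d²x/dθ².
d²x/dθ² = −r cosθ − r²(cos2θ)/√u − r⁴ sin²2θ/(4u^{3/2}),  u = L² − r² sin²θ = 0.0122645 m².
Substituting r = 0.0415 m, L = 0.1132 m, θ = 34.4°: d²x/dθ² = -0.040341 m.
a = ω²·d²x/dθ² = (568.8)²·(-0.040341) = -13052 m/s²;  |a| = 13052 m/s².

13100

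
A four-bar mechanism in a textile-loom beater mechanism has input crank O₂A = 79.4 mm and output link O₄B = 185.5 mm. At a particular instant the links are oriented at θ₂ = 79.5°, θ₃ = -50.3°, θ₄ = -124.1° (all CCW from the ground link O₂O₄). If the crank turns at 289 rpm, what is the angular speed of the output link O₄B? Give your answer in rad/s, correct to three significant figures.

ω₂ = 30.26 rad/s (from 289 rpm).
Differentiating the loop-closure r₂e^{iθ₂}+r₃e^{iθ₃}=r₁+r₄e^{iθ₄} gives r₂ω₂e^{iθ₂}+r₃ω₃e^{iθ₃}=r₄ω₄e^{iθ₄}.
Eliminating the other unknown: ω₄ = r₂ω₂ sin(θ₂−θ₃) / [r₄ sin(θ₄−θ₃)].
Numerator sine = +0.76828; denominator sine = -0.96029.
Result = 0.0794·30.26·(+0.76828) / (0.1855·(-0.96029)) = -10.364 rad/s; magnitude 10.364 rad/s.

10.4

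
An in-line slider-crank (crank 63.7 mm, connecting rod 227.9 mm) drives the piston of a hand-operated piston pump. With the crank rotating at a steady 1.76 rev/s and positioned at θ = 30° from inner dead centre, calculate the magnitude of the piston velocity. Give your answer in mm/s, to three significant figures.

438

ω = 2π·1.76 = 11.06 rad/s
For an in-line slider-crank, x = r cosθ + √(L² − r² sin²θ), so v = −rω sinθ·[1 + r cosθ/√(L² − r² sin²θ)].
With r = 0.0637 m, L = 0.2279 m, θ = 30°: √(L² − r² sin²θ) = 0.22566 m.
v = −0.0637·11.06·0.50000·[1 + 0.0637·0.86603/0.22566] = -0.43831 m/s.
|v| = 0.43831 m/s = 438.31 mm/s.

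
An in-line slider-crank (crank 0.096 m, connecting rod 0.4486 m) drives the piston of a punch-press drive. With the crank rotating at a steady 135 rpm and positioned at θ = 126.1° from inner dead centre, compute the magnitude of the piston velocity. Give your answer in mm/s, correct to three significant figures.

956

ω = 2π·135/60 = 14.14 rad/s
For an in-line slider-crank, x = r cosθ + √(L² − r² sin²θ), so v = −rω sinθ·[1 + r cosθ/√(L² − r² sin²θ)].
With r = 0.096 m, L = 0.4486 m, θ = 126.1°: √(L² − r² sin²θ) = 0.44184 m.
v = −0.096·14.14·0.80799·[1 + 0.096·-0.58920/0.44184] = -0.9562 m/s.
|v| = 0.9562 m/s = 956.2 mm/s.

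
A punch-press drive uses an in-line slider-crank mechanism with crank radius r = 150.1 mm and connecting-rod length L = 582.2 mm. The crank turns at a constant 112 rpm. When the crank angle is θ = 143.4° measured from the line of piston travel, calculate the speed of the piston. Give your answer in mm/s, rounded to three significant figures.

830

ω = 2π·112/60 = 11.73 rad/s
For an in-line slider-crank, x = r cosθ + √(L² − r² sin²θ), so v = −rω sinθ·[1 + r cosθ/√(L² − r² sin²θ)].
With r = 0.1501 m, L = 0.5822 m, θ = 143.4°: √(L² − r² sin²θ) = 0.57528 m.
v = −0.1501·11.73·0.59622·[1 + 0.1501·-0.80282/0.57528] = -0.82977 m/s.
|v| = 0.82977 m/s = 829.77 mm/s.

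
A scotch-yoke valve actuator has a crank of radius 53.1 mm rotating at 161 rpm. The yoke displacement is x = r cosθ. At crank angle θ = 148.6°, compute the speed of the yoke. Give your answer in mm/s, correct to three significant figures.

ω = 16.86 rad/s (from 161 rpm).
x = r cosθ ⇒ ẋ = −rω sinθ.
|v| = rω|sinθ| = 0.0531·16.86·|sin 148.6°| = 0.46644 m/s = 466.44 mm/s.

466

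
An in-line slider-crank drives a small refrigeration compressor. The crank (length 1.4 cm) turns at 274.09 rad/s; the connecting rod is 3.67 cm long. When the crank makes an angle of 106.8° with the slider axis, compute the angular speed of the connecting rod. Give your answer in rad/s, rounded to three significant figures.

ω = 274.1 rad/s
The rod makes angle φ with the slider axis where L sinφ = r sinθ; differentiating, L cosφ·φ̇ = r ω cosθ.
L cosφ = √(L² − r² sin²θ) = 0.034165 m.
|ω_rod| = r ω |cosθ| / √(L² − r² sin²θ) = 0.014·274.1·0.28903/0.034165 = 32.463 rad/s.

32.5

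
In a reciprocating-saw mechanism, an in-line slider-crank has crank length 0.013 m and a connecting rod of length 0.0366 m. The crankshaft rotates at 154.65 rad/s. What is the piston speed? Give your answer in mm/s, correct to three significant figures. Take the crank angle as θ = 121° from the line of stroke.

1390

ω = 154.7 rad/s
For an in-line slider-crank, x = r cosθ + √(L² − r² sin²θ), so v = −rω sinθ·[1 + r cosθ/√(L² − r² sin²θ)].
With r = 0.013 m, L = 0.0366 m, θ = 121°: √(L² − r² sin²θ) = 0.034862 m.
v = −0.013·154.7·0.85717·[1 + 0.013·-0.51504/0.034862] = -1.3923 m/s.
|v| = 1.3923 m/s = 1392.3 mm/s.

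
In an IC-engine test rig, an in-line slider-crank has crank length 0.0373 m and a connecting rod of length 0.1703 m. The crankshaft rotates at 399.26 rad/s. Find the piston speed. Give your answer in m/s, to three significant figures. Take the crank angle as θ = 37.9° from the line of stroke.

10.7

ω = 399.3 rad/s
For an in-line slider-crank, x = r cosθ + √(L² − r² sin²θ), so v = −rω sinθ·[1 + r cosθ/√(L² − r² sin²θ)].
With r = 0.0373 m, L = 0.1703 m, θ = 37.9°: √(L² − r² sin²θ) = 0.16875 m.
v = −0.0373·399.3·0.61429·[1 + 0.0373·0.78908/0.16875] = -10.744 m/s.
|v| = 10.744 m/s.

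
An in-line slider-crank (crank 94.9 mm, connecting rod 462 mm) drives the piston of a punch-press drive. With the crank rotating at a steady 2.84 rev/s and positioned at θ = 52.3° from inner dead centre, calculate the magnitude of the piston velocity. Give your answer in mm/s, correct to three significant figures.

1510

ω = 2π·2.84 = 17.84 rad/s
For an in-line slider-crank, x = r cosθ + √(L² − r² sin²θ), so v = −rω sinθ·[1 + r cosθ/√(L² − r² sin²θ)].
With r = 0.0949 m, L = 0.462 m, θ = 52.3°: √(L² − r² sin²θ) = 0.45586 m.
v = −0.0949·17.84·0.79122·[1 + 0.0949·0.61153/0.45586] = -1.5104 m/s.
|v| = 1.5104 m/s = 1510.4 mm/s.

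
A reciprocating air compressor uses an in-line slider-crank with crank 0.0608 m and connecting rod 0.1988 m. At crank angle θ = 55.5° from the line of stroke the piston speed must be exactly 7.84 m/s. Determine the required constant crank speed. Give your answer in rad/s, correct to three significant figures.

133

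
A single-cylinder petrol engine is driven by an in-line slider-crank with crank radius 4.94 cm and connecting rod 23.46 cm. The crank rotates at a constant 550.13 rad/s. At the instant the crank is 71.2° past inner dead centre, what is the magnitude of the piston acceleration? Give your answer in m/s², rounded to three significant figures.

2290

ω = 550.1 rad/s
x(θ) = r cosθ + √(L² − r² sin²θ); with ω constant, a = ω²·d²x/dθ².
d²x/dθ² = −r cosθ − r²(cos2θ)/√u − r⁴ sin²2θ/(4u^{3/2}),  u = L² − r² sin²θ = 0.0528502 m².
Substituting r = 0.0494 m, L = 0.2346 m, θ = 71.2°: d²x/dθ² = -0.0075552 m.
a = ω²·d²x/dθ² = (550.1)²·(-0.0075552) = -2286.5 m/s²;  |a| = 2286.5 m/s².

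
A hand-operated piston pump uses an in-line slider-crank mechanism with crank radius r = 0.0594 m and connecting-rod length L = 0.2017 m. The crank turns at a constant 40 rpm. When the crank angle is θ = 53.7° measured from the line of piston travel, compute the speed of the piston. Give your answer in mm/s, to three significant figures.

237

ω = 2π·40/60 = 4.189 rad/s
For an in-line slider-crank, x = r cosθ + √(L² − r² sin²θ), so v = −rω sinθ·[1 + r cosθ/√(L² − r² sin²θ)].
With r = 0.0594 m, L = 0.2017 m, θ = 53.7°: √(L² − r² sin²θ) = 0.19594 m.
v = −0.0594·4.189·0.80593·[1 + 0.0594·0.59201/0.19594] = -0.23652 m/s.
|v| = 0.23652 m/s = 236.52 mm/s.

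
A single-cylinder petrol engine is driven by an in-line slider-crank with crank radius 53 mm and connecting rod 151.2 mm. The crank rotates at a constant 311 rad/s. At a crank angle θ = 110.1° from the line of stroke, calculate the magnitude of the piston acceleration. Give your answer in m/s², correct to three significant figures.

3190

ω = 311 rad/s
x(θ) = r cosθ + √(L² − r² sin²θ); with ω constant, a = ω²·d²x/dθ².
d²x/dθ² = −r cosθ − r²(cos2θ)/√u − r⁴ sin²2θ/(4u^{3/2}),  u = L² − r² sin²θ = 0.0203842 m².
Substituting r = 0.053 m, L = 0.1512 m, θ = 110.1°: d²x/dθ² = +0.032959 m.
a = ω²·d²x/dθ² = (311)²·(+0.032959) = +3187.8 m/s²;  |a| = 3187.8 m/s².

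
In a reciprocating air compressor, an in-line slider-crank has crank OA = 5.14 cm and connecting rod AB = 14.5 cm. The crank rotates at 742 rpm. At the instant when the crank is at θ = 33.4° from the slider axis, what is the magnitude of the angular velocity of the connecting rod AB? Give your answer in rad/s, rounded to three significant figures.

23.4

ω = 77.7 rad/s (converted from 742 rpm).
The rod makes angle φ with the slider axis where L sinφ = r sinθ; differentiating, L cosφ·φ̇ = r ω cosθ.
L cosφ = √(L² − r² sin²θ) = 0.14221 m.
|ω_rod| = r ω |cosθ| / √(L² − r² sin²θ) = 0.0514·77.7·0.83485/0.14221 = 23.446 rad/s.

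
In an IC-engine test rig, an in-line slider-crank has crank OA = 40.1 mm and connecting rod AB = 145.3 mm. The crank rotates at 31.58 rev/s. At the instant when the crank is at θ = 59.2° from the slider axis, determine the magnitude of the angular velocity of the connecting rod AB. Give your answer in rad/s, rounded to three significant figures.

ω = 198.4 rad/s (converted from 31.58 rev/s).
The rod makes angle φ with the slider axis where L sinφ = r sinθ; differentiating, L cosφ·φ̇ = r ω cosθ.
L cosφ = √(L² − r² sin²θ) = 0.14116 m.
|ω_rod| = r ω |cosθ| / √(L² − r² sin²θ) = 0.0401·198.4·0.51204/0.14116 = 28.863 rad/s.

28.9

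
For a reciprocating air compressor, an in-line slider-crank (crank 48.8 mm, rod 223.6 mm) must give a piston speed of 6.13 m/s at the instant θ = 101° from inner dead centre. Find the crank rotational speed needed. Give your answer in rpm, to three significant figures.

1280

For an in-line slider-crank, |v_piston| = rω|sinθ|·[1 + r cosθ/√(L² − r² sin²θ)].
With r = 0.0488 m, L = 0.2236 m, θ = 101°: the bracketed kinematic factor |dx/dθ| = 0.045861 m.
ω = v/|dx/dθ| = 6.13/0.045861 = 133.66 rad/s.
N = 60ω/(2π) = 1276.4 rpm.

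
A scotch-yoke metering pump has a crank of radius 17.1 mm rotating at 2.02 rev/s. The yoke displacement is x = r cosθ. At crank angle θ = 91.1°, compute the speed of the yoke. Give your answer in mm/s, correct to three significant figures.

217

ω = 12.69 rad/s (from 2.02 rev/s).
x = r cosθ ⇒ ẋ = −rω sinθ.
|v| = rω|sinθ| = 0.0171·12.69·|sin 91.1°| = 0.21699 m/s = 216.99 mm/s.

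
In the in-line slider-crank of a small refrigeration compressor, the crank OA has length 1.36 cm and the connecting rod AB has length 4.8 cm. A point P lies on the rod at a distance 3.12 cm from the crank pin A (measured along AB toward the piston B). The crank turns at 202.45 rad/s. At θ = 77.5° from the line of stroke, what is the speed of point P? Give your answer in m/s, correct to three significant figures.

ω = 202.4 rad/s.  Crank-pin speed |V_A| = rω = 2.7533 m/s, perpendicular to OA.
Rod angle: sinφ = −(r/L) sinθ ⇒ φ = -16.058°; ω_rod = −rω cosθ/√(L²−r²sin²θ) = -12.919 rad/s.
V_P = V_A + ω_rod × AP, with AP = 0.0312 m along the rod.
Components: V_Px = −rω sinθ − a·ω_rod·sinφ = -2.7996 m/s;  V_Py = rω cosθ + a·ω_rod·cosφ = +0.20857 m/s.
|V_P| = √(V_Px² + V_Py²) = 2.8073 m/s.

2.81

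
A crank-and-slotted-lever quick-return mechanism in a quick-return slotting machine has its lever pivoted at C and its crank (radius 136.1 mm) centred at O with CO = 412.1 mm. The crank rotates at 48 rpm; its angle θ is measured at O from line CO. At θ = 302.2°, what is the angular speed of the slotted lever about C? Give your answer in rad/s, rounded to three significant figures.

0.981

ω = 5.027 rad/s (from 48 rpm).
Crank pin A relative to C: A = (d + r cosθ, r sinθ); lever angle φ = atan2(r sinθ, d + r cosθ).
Differentiating tanφ: φ̇ = rω(d cosθ + r)/(d² + r² + 2dr cosθ).
d² + r² + 2dr cosθ = |CA|² = 0.248124 m²;  d cosθ + r = +0.3557 m.
|ω_lever| = |0.1361·5.027·+0.3557| / 0.248124 = 0.98071 rad/s.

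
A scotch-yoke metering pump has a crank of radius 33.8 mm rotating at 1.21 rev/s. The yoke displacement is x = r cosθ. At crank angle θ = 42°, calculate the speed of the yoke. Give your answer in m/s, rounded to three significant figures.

0.172

ω = 7.603 rad/s (from 1.21 rev/s).
x = r cosθ ⇒ ẋ = −rω sinθ.
|v| = rω|sinθ| = 0.0338·7.603·|sin 42°| = 0.17195 m/s.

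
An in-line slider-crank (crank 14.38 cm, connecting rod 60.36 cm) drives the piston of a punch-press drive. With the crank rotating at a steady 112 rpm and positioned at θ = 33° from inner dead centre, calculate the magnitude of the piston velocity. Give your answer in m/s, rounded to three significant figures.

1.10

ω = 2π·112/60 = 11.73 rad/s
For an in-line slider-crank, x = r cosθ + √(L² − r² sin²θ), so v = −rω sinθ·[1 + r cosθ/√(L² − r² sin²θ)].
With r = 0.1438 m, L = 0.6036 m, θ = 33°: √(L² − r² sin²θ) = 0.5985 m.
v = −0.1438·11.73·0.54464·[1 + 0.1438·0.83867/0.5985] = -1.1037 m/s.
|v| = 1.1037 m/s.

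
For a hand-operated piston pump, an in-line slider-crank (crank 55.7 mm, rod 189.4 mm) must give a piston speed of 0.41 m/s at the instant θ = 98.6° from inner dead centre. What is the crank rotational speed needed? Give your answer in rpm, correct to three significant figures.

For an in-line slider-crank, |v_piston| = rω|sinθ|·[1 + r cosθ/√(L² − r² sin²θ)].
With r = 0.0557 m, L = 0.1894 m, θ = 98.6°: the bracketed kinematic factor |dx/dθ| = 0.052542 m.
ω = v/|dx/dθ| = 0.41/0.052542 = 7.8032 rad/s.
N = 60ω/(2π) = 74.515 rpm.

74.5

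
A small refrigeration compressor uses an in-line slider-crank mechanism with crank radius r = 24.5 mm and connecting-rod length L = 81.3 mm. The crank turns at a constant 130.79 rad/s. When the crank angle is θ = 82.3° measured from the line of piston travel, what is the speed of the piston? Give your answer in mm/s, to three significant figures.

3310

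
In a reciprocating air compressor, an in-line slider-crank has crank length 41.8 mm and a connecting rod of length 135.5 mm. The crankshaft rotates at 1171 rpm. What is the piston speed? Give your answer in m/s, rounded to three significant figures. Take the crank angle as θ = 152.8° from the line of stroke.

ω = 2π·1171/60 = 122.6 rad/s
For an in-line slider-crank, x = r cosθ + √(L² − r² sin²θ), so v = −rω sinθ·[1 + r cosθ/√(L² − r² sin²θ)].
With r = 0.0418 m, L = 0.1355 m, θ = 152.8°: √(L² − r² sin²θ) = 0.13415 m.
v = −0.0418·122.6·0.45710·[1 + 0.0418·-0.88942/0.13415] = -1.6937 m/s.
|v| = 1.6937 m/s.

1.69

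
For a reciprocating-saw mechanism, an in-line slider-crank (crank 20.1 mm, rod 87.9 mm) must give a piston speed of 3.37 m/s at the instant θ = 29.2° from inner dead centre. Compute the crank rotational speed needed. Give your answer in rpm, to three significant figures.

For an in-line slider-crank, |v_piston| = rω|sinθ|·[1 + r cosθ/√(L² − r² sin²θ)].
With r = 0.0201 m, L = 0.0879 m, θ = 29.2°: the bracketed kinematic factor |dx/dθ| = 0.011776 m.
ω = v/|dx/dθ| = 3.37/0.011776 = 286.18 rad/s.
N = 60ω/(2π) = 2732.9 rpm.

2730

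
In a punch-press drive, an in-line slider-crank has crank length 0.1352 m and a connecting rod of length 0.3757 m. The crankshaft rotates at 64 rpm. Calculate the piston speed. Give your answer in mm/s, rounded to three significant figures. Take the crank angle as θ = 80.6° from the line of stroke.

ω = 2π·64/60 = 6.702 rad/s
For an in-line slider-crank, x = r cosθ + √(L² − r² sin²θ), so v = −rω sinθ·[1 + r cosθ/√(L² − r² sin²θ)].
With r = 0.1352 m, L = 0.3757 m, θ = 80.6°: √(L² − r² sin²θ) = 0.35123 m.
v = −0.1352·6.702·0.98657·[1 + 0.1352·0.16333/0.35123] = -0.95016 m/s.
|v| = 0.95016 m/s = 950.16 mm/s.

950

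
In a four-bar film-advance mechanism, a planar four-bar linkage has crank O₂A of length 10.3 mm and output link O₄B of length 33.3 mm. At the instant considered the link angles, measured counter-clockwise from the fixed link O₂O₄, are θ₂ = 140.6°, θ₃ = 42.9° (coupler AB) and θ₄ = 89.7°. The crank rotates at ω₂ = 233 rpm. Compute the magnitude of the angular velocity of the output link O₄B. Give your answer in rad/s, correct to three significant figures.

ω₂ = 24.4 rad/s (from 233 rpm).
Differentiating the loop-closure r₂e^{iθ₂}+r₃e^{iθ₃}=r₁+r₄e^{iθ₄} gives r₂ω₂e^{iθ₂}+r₃ω₃e^{iθ₃}=r₄ω₄e^{iθ₄}.
Eliminating the other unknown: ω₄ = r₂ω₂ sin(θ₂−θ₃) / [r₄ sin(θ₄−θ₃)].
Numerator sine = +0.99098; denominator sine = +0.72897.
Result = 0.0103·24.4·(+0.99098) / (0.0333·(+0.72897)) = +10.26 rad/s; magnitude 10.26 rad/s.

10.3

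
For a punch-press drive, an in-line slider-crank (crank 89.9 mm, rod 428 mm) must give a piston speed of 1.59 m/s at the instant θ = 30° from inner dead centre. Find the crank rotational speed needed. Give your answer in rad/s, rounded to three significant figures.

For an in-line slider-crank, |v_piston| = rω|sinθ|·[1 + r cosθ/√(L² − r² sin²θ)].
With r = 0.0899 m, L = 0.428 m, θ = 30°: the bracketed kinematic factor |dx/dθ| = 0.053172 m.
ω = v/|dx/dθ| = 1.59/0.053172 = 29.903 rad/s.

29.9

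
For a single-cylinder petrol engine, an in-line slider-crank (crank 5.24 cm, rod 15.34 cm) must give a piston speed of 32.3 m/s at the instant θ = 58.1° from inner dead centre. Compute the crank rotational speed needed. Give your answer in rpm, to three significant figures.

For an in-line slider-crank, |v_piston| = rω|sinθ|·[1 + r cosθ/√(L² − r² sin²θ)].
With r = 0.0524 m, L = 0.1534 m, θ = 58.1°: the bracketed kinematic factor |dx/dθ| = 0.052877 m.
ω = v/|dx/dθ| = 32.3/0.052877 = 610.85 rad/s.
N = 60ω/(2π) = 5833.2 rpm.

5830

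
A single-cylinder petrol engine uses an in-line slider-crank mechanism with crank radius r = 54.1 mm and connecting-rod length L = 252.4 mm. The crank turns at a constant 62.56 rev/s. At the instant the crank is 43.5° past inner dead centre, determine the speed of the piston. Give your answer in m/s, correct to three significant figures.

16.9

ω = 2π·62.6 = 393.1 rad/s
For an in-line slider-crank, x = r cosθ + √(L² − r² sin²θ), so v = −rω sinθ·[1 + r cosθ/√(L² − r² sin²θ)].
With r = 0.0541 m, L = 0.2524 m, θ = 43.5°: √(L² − r² sin²θ) = 0.24964 m.
v = −0.0541·393.1·0.68835·[1 + 0.0541·0.72537/0.24964] = -16.939 m/s.
|v| = 16.939 m/s.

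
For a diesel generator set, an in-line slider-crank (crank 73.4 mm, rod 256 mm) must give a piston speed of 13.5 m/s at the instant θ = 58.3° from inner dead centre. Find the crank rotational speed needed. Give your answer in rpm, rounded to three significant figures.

For an in-line slider-crank, |v_piston| = rω|sinθ|·[1 + r cosθ/√(L² − r² sin²θ)].
With r = 0.0734 m, L = 0.256 m, θ = 58.3°: the bracketed kinematic factor |dx/dθ| = 0.072151 m.
ω = v/|dx/dθ| = 13.5/0.072151 = 187.11 rad/s.
N = 60ω/(2π) = 1786.7 rpm.

1790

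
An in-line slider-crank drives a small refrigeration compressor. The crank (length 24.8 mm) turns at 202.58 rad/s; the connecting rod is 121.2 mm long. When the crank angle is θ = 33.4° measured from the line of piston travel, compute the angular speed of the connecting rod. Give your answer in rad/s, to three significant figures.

ω = 202.6 rad/s
The rod makes angle φ with the slider axis where L sinφ = r sinθ; differentiating, L cosφ·φ̇ = r ω cosθ.
L cosφ = √(L² − r² sin²θ) = 0.12043 m.
|ω_rod| = r ω |cosθ| / √(L² − r² sin²θ) = 0.0248·202.6·0.83485/0.12043 = 34.828 rad/s.

34.8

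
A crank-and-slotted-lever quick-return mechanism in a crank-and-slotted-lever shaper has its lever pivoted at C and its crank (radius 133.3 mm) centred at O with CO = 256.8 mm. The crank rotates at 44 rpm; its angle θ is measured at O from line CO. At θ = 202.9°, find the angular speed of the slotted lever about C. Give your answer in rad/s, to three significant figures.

ω = 4.608 rad/s (from 44 rpm).
Crank pin A relative to C: A = (d + r cosθ, r sinθ); lever angle φ = atan2(r sinθ, d + r cosθ).
Differentiating tanφ: φ̇ = rω(d cosθ + r)/(d² + r² + 2dr cosθ).
d² + r² + 2dr cosθ = |CA|² = 0.0206481 m²;  d cosθ + r = -0.10326 m.
|ω_lever| = |0.1333·4.608·-0.10326| / 0.0206481 = 3.0716 rad/s.

3.07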